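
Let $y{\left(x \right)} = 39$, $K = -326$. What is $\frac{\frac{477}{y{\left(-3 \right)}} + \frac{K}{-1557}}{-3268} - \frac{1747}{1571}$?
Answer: $- \frac{115955415607}{103917860748} \approx -1.1158$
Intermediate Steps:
$\frac{\frac{477}{y{\left(-3 \right)}} + \frac{K}{-1557}}{-3268} - \frac{1747}{1571} = \frac{\frac{477}{39} - \frac{326}{-1557}}{-3268} - \frac{1747}{1571} = \left(477 \cdot \frac{1}{39} - - \frac{326}{1557}\right) \left(- \frac{1}{3268}\right) - \frac{1747}{1571} = \left(\frac{159}{13} + \frac{326}{1557}\right) \left(- \frac{1}{3268}\right) - \frac{1747}{1571} = \frac{251801}{20241} \left(- \frac{1}{3268}\right) - \frac{1747}{1571} = - \frac{251801}{66147588} - \frac{1747}{1571} = - \frac{115955415607}{103917860748}$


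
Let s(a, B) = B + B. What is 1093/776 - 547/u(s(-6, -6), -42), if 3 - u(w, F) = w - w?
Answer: -421193/2328 ≈ -180.92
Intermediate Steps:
s(a, B) = 2*B
u(w, F) = 3 (u(w, F) = 3 - (w - w) = 3 - 1*0 = 3 + 0 = 3)
1093/776 - 547/u(s(-6, -6), -42) = 1093/776 - 547/3 = -421193/2328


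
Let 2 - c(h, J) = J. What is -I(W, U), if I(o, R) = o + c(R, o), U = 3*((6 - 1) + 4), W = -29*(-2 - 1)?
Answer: -2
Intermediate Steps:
c(h, J) = 2 - J
W = 87 (W = -29*(-3) = 87)
U = 27 (U = 3*(5 + 4) = 3*9 = 27)
I(o, R) = 2 (I(o, R) = o + (2 - o) = 2)
-I(W, U) = -1*2 = -2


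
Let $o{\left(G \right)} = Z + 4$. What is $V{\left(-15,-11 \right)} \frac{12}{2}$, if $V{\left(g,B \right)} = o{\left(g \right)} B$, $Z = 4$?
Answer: $-528$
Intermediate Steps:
$o{\left(G \right)} = 8$ ($o{\left(G \right)} = 4 + 4 = 8$)
$V{\left(g,B \right)} = 8 B$
$V{\left(-15,-11 \right)} \frac{12}{2} = 8 \left(-11\right) \frac{12}{2} = - 88 \cdot 12 \cdot \frac{1}{2} = \left(-88\right) 6 = -528$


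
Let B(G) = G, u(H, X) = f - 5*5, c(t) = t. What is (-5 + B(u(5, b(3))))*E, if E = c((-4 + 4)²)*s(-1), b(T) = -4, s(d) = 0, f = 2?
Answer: 0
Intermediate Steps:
E = 0 (E = (-4 + 4)²*0 = 0²*0 = 0*0 = 0)
u(H, X) = -23 (u(H, X) = 2 - 5*5 = 2 - 25 = -23)
(-5 + B(u(5, b(3))))*E = (-5 - 23)*0 = -28*0 = 0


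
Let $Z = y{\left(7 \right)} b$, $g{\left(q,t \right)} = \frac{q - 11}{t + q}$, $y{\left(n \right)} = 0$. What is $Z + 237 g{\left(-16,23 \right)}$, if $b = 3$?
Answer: $- \frac{6399}{7} \approx -914.14$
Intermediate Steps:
$g{\left(q,t \right)} = \frac{-11 + q}{q + t}$
$Z = 0$ ($Z = 0 \cdot 3 = 0$)
$Z + 237 g{\left(-16,23 \right)} = 0 + 237 \frac{-11 - 16}{-16 + 23} = 0 + 237 \cdot \frac{1}{7} \left(-27\right) = 0 + 237 \left(- \frac{27}{7}\right) = 0 - \frac{6399}{7} = - \frac{6399}{7}$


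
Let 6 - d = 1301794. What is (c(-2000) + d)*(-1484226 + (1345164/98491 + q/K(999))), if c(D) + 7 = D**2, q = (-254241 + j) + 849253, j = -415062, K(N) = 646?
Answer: -127376271926577733805/31812593 ≈ -4.0040e+12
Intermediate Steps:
d = -1301788 (d = 6 - 1*1301794 = 6 - 1301794 = -1301788)
q = 179950 (q = (-254241 - 415062) + 849253 = -669303 + 849253 = 179950)
c(D) = -7 + D**2
(c(-2000) + d)*(-1484226 + (1345164/98491 + q/K(999))) = ((-7 + (-2000)**2) - 1301788)*(-1484226 + (1345164/98491 + 179950/646)) = ((-7 + 4000000) - 1301788)*(-1484226 + (1345164*(1/98491) + 179950*(1/646))) = (3999993 - 1301788)*(-1484226 + (1345164/98491 + 89975/323)) = 2698205*(-1484226 + 9296215697/31812593) = 2698205*(-47207781442321/31812593) = -127376271926577733805/31812593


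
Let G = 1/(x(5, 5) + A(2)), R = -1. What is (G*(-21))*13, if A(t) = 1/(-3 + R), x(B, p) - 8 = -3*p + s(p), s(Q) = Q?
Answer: 364/3 ≈ 121.33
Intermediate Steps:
x(B, p) = 8 - 2*p (x(B, p) = 8 + (-3*p + p) = 8 - 2*p)
A(t) = -¼ (A(t) = 1/(-3 - 1) = 1/(-4) = -¼)
G = -4/9 (G = 1/((8 - 2*5) - ¼) = 1/((8 - 10) - ¼) = 1/(-2 - ¼) = 1/(-9/4) = -4/9 ≈ -0.44444)
(G*(-21))*13 = -4/9*(-21)*13 = (28/3)*13 = 364/3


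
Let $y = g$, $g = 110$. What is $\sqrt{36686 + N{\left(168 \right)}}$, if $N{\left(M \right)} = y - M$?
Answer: $2 \sqrt{9157} \approx 191.38$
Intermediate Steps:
$y = 110$
$N{\left(M \right)} = 110 - M$
$\sqrt{36686 + N{\left(168 \right)}} = \sqrt{36686 + \left(110 - 168\right)} = \sqrt{36686 - 58} = \sqrt{36628} = 2 \sqrt{9157}$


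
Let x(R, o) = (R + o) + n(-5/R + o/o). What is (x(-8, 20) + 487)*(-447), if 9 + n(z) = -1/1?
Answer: -218583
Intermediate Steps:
n(z) = -10 (n(z) = -9 - 1/1 = -9 - 1*1 = -9 - 1 = -10)
x(R, o) = -10 + R + o (x(R, o) = (R + o) - 10 = -10 + R + o)
(x(-8, 20) + 487)*(-447) = ((-10 - 8 + 20) + 487)*(-447) = (2 + 487)*(-447) = 489*(-447) = -218583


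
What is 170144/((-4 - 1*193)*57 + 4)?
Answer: -170144/11225 ≈ -15.158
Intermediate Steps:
170144/((-4 - 1*193)*57 + 4) = 170144/((-4 - 193)*57 + 4) = 170144/(-197*57 + 4) = 170144/(-11229 + 4) = 170144/(-11225) = 170144*(-1/11225) = -170144/11225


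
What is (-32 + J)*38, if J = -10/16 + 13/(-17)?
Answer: -86279/68 ≈ -1268.8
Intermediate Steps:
J = -189/136 (J = -10*1/16 + 13*(-1/17) = -5/8 - 13/17 = -189/136 ≈ -1.3897)
(-32 + J)*38 = (-32 - 189/136)*38 = -4541/136*38 = -86279/68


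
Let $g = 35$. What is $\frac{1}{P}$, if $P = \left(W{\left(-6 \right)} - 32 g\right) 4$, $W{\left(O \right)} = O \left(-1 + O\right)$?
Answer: $- \frac{1}{4312} \approx -0.00023191$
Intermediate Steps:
$P = -4312$ ($P = \left(- 6 \left(-1 - 6\right) - 1120\right) 4 = \left(\left(-6\right) \left(-7\right) - 1120\right) 4 = \left(42 - 1120\right) 4 = \left(-1078\right) 4 = -4312$)
$\frac{1}{P} = \frac{1}{-4312} = - \frac{1}{4312}$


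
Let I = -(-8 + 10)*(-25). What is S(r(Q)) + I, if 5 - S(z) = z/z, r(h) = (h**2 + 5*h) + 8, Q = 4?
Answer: 54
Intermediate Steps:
I = 50 (I = -2*(-25) = -1*(-50) = 50)
r(h) = 8 + h**2 + 5*h
S(z) = 4 (S(z) = 5 - z/z = 5 - 1*1 = 5 - 1 = 4)
S(r(Q)) + I = 4 + 50 = 54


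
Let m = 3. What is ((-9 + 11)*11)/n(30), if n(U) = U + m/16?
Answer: 352/483 ≈ 0.72878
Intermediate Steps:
n(U) = 3/16 + U (n(U) = U + 3/16 = 3/16 + U)
((-9 + 11)*11)/n(30) = ((-9 + 11)*11)/(3/16 + 30) = (2*11)/(483/16) = 22*(16/483) = 352/483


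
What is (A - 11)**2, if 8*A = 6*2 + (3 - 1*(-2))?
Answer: 5041/64 ≈ 78.766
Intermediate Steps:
A = 17/8 (A = (6*2 + (3 - 1*(-2)))/8 = (12 + (3 + 2))/8 = (12 + 5)/8 = (1/8)*17 = 17/8 ≈ 2.1250)
(A - 11)**2 = (17/8 - 11)**2 = (-71/8)**2 = 5041/64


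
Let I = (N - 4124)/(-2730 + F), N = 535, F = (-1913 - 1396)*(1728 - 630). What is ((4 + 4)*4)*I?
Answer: 28712/909003 ≈ 0.031586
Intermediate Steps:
F = -3633282 (F = -3309*1098 = -3633282)
I = 3589/3636012 (I = (535 - 4124)/(-2730 - 3633282) = -3589/(-3636012) = -3589*(-1/3636012) = 3589/3636012 ≈ 0.00098707)
((4 + 4)*4)*I = ((4 + 4)*4)*(3589/3636012) = (8*4)*(3589/3636012) = 32*(3589/3636012) = 28712/909003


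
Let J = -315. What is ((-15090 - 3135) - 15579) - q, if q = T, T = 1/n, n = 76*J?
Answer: -809267759/23940 ≈ -33804.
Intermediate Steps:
n = -23940 (n = 76*(-315) = -23940)
T = -1/23940 (T = 1/(-23940) = -1/23940 ≈ -4.1771e-5)
q = -1/23940 ≈ -4.1771e-5
((-15090 - 3135) - 15579) - q = ((-15090 - 3135) - 15579) - 1*(-1/23940) = (-18225 - 15579) + 1/23940 = -33804 + 1/23940 = -809267759/23940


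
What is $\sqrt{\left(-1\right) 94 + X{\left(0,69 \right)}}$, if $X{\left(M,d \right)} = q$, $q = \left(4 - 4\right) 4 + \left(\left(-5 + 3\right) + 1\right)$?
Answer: $i \sqrt{95} \approx 9.7468 i$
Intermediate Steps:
$q = -1$ ($q = \left(4 - 4\right) 4 + \left(-2 + 1\right) = 0 \cdot 4 - 1 = 0 - 1 = -1$)
$X{\left(M,d \right)} = -1$
$\sqrt{\left(-1\right) 94 + X{\left(0,69 \right)}} = \sqrt{\left(-1\right) 94 - 1} = \sqrt{-94 - 1} = \sqrt{-95} = i \sqrt{95}$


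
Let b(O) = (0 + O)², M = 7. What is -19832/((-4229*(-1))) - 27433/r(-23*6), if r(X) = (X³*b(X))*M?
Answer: -992571814254325/211657234397472 ≈ -4.6895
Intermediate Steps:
b(O) = O²
r(X) = 7*X⁵ (r(X) = (X³*X²)*7 = X⁵*7 = 7*X⁵)
-19832/((-4229*(-1))) - 27433/r(-23*6) = -19832/((-4229*(-1))) - 27433/(7*(-23*6)⁵) = -19832/4229 - 27433/(7*(-138)⁵) = -19832*1/4229 - 27433/(7*(-50049003168)) = -19832/4229 - 27433/(-350343022176) = -19832/4229 - 27433*(-1/350343022176) = -19832/4229 + 3919/50049003168 = -992571814254325/211657234397472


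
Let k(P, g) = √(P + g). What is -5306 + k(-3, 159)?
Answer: -5306 + 2*√39 ≈ -5293.5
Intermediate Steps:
-5306 + k(-3, 159) = -5306 + √(-3 + 159) = -5306 + √156 = -5306 + 2*√39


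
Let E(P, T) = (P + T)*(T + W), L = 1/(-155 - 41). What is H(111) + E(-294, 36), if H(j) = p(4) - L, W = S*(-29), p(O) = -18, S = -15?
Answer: -23821055/196 ≈ -1.2154e+5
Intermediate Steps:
L = -1/196 (L = 1/(-196) = -1/196 ≈ -0.0051020)
W = 435 (W = -15*(-29) = 435)
E(P, T) = (435 + T)*(P + T) (E(P, T) = (P + T)*(T + 435) = (P + T)*(435 + T) = (435 + T)*(P + T))
H(j) = -3527/196 (H(j) = -18 - 1*(-1/196) = -18 + 1/196 = -3527/196)
H(111) + E(-294, 36) = -3527/196 + (36² + 435*(-294) + 435*36 - 294*36) = -3527/196 + (1296 - 127890 + 15660 - 10584) = -3527/196 - 121518 = -23821055/196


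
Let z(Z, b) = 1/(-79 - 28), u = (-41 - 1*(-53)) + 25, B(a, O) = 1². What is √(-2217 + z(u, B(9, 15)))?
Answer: 2*I*√6345635/107 ≈ 47.085*I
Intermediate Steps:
B(a, O) = 1
u = 37 (u = (-41 + 53) + 25 = 12 + 25 = 37)
z(Z, b) = -1/107 (z(Z, b) = 1/(-107) = -1/107)
√(-2217 + z(u, B(9, 15))) = √(-2217 - 1/107) = √(-237220/107) = 2*I*√6345635/107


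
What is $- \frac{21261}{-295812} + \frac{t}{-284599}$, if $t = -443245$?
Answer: $\frac{45722683093}{28062599796} \approx 1.6293$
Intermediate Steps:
$- \frac{21261}{-295812} + \frac{t}{-284599} = - \frac{21261}{-295812} - \frac{443245}{-284599} = \left(-21261\right) \left(- \frac{1}{295812}\right) - - \frac{443245}{284599} = \frac{7087}{98604} + \frac{443245}{284599} = \frac{45722683093}{28062599796}$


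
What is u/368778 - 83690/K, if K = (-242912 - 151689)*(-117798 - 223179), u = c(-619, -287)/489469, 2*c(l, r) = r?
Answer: -10083869825391653/16191318055529137688076 ≈ -6.2279e-7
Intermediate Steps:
c(l, r) = r/2
u = -287/978938 (u = ((½)*(-287))/489469 = -287/2*1/489469 = -287/978938 ≈ -0.00029317)
K = 134549865177 (K = -394601*(-340977) = 134549865177)
u/368778 - 83690/K = -287/978938/368778 - 83690/134549865177 = -287/978938*1/368778 - 83690*1/134549865177 = -287/361010797764 - 83690/134549865177 = -10083869825391653/16191318055529137688076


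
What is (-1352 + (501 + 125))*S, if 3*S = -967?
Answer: 234014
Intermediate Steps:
S = -967/3 (S = (1/3)*(-967) = -967/3 ≈ -322.33)
(-1352 + (501 + 125))*S = (-1352 + (501 + 125))*(-967/3) = (-1352 + 626)*(-967/3) = -726*(-967/3) = 234014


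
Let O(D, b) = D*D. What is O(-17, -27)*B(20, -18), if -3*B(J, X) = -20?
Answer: 5780/3 ≈ 1926.7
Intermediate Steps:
B(J, X) = 20/3 (B(J, X) = -⅓*(-20) = 20/3)
O(D, b) = D²
O(-17, -27)*B(20, -18) = (-17)²*(20/3) = 289*(20/3) = 5780/3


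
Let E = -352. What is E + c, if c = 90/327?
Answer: -38338/109 ≈ -351.72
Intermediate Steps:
c = 30/109 (c = 90*(1/327) = 30/109 ≈ 0.27523)
E + c = -352 + 30/109 = -38338/109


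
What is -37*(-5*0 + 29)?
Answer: -1073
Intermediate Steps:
-37*(-5*0 + 29) = -37*(0 + 29) = -37*29 = -1073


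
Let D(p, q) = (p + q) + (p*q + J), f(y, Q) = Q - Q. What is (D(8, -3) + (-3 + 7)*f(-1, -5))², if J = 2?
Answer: 289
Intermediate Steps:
f(y, Q) = 0
D(p, q) = 2 + p + q + p*q (D(p, q) = (p + q) + (p*q + 2) = (p + q) + (2 + p*q) = 2 + p + q + p*q)
(D(8, -3) + (-3 + 7)*f(-1, -5))² = ((2 + 8 - 3 + 8*(-3)) + (-3 + 7)*0)² = ((2 + 8 - 3 - 24) + 4*0)² = (-17 + 0)² = (-17)² = 289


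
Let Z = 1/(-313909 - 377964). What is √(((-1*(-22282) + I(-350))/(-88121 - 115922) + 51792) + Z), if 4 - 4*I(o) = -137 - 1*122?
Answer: √84260074939270372169070407/40334812154 ≈ 227.58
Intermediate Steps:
I(o) = 263/4 (I(o) = 1 - (-137 - 1*122)/4 = 1 - (-137 - 122)/4 = 1 - ¼*(-259) = 1 + 259/4 = 263/4)
Z = -1/691873 (Z = 1/(-691873) = -1/691873 ≈ -1.4454e-6)
√(((-1*(-22282) + I(-350))/(-88121 - 115922) + 51792) + Z) = √(((-1*(-22282) + 263/4)/(-88121 - 115922) + 51792) - 1/691873) = √(((22282 + 263/4)/(-204043) + 51792) - 1/691873) = √(((89391/4)*(-1/204043) + 51792) - 1/691873) = √((-89391/816172 + 51792) - 1/691873) = √(42271090833/816172 - 1/691873) = √(4178032346726291/80669624308) = √84260074939270372169070407/40334812154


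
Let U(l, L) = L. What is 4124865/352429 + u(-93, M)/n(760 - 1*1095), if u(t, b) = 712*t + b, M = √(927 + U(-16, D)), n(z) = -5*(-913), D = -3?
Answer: -409675449/146258035 + 2*√231/4565 ≈ -2.7944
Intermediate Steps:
n(z) = 4565
M = 2*√231 (M = √(927 - 3) = √924 = 2*√231 ≈ 30.397)
u(t, b) = b + 712*t
4124865/352429 + u(-93, M)/n(760 - 1*1095) = 4124865/352429 + (2*√231 + 712*(-93))/4565 = 4124865*(1/352429) + (2*√231 - 66216)*(1/4565) = 4124865/352429 + (-66216 + 2*√231)*(1/4565) = 4124865/352429 + (-66216/4565 + 2*√231/4565) = -409675449/146258035 + 2*√231/4565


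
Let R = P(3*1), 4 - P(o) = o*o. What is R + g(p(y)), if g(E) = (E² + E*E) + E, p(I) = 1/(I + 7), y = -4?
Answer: -40/9 ≈ -4.4444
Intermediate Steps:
P(o) = 4 - o² (P(o) = 4 - o*o = 4 - o²)
R = -5 (R = 4 - (3*1)² = 4 - 1*3² = 4 - 1*9 = 4 - 9 = -5)
p(I) = 1/(7 + I)
g(E) = E + 2*E² (g(E) = (E² + E²) + E = 2*E² + E = E + 2*E²)
R + g(p(y)) = -5 + (1 + 2/(7 - 4))/(7 - 4) = -5 + (1 + 2/3)/3 = -5 + (1 + 2*(⅓))/3 = -5 + (1 + ⅔)/3 = -5 + (⅓)*(5/3) = -5 + 5/9 = -40/9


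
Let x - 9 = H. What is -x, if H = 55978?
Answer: -55987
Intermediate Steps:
x = 55987 (x = 9 + 55978 = 55987)
-x = -1*55987 = -55987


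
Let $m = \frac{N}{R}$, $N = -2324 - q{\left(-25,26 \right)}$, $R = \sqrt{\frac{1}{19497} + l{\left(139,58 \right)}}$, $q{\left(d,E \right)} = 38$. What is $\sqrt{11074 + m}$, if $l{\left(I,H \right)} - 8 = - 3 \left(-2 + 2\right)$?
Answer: $\frac{\sqrt{269417402834146 - 368417674 \sqrt{3041083569}}}{155977} \approx 101.19$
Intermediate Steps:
$l{\left(I,H \right)} = 8$ ($l{\left(I,H \right)} = 8 - 3 \left(-2 + 2\right) = 8 - 0 = 8 + 0 = 8$)
$R = \frac{\sqrt{3041083569}}{19497}$ ($R = \sqrt{\frac{1}{19497} + 8} = \sqrt{\frac{155977}{19497}} = \frac{\sqrt{3041083569}}{19497} \approx 2.8284$)
$N = -2362$ ($N = -2324 - 38 = -2362$)
$m = - \frac{2362 \sqrt{3041083569}}{155977}$ ($m = - \frac{2362}{\frac{1}{19497} \sqrt{3041083569}} = - 2362 \frac{\sqrt{3041083569}}{155977} = - \frac{2362 \sqrt{3041083569}}{155977} \approx -835.09$)
$\sqrt{11074 + m} = \sqrt{11074 - \frac{2362 \sqrt{3041083569}}{155977}}$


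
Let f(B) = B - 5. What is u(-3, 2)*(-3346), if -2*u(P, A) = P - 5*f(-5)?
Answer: 78631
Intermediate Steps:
f(B) = -5 + B
u(P, A) = -25 - P/2 (u(P, A) = -(P - 5*(-5 - 5))/2 = -(P - 5*(-10))/2 = -(P + 50)/2 = -(50 + P)/2 = -25 - P/2)
u(-3, 2)*(-3346) = (-25 - 1/2*(-3))*(-3346) = (-25 + 3/2)*(-3346) = -47/2*(-3346) = 78631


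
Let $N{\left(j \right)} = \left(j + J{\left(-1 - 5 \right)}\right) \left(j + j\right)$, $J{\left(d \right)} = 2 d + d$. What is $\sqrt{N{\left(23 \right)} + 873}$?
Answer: $\sqrt{1103} \approx 33.211$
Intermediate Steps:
$J{\left(d \right)} = 3 d$
$N{\left(j \right)} = 2 j \left(-18 + j\right)$ ($N{\left(j \right)} = \left(j + 3 \left(-1 - 5\right)\right) \left(j + j\right) = \left(j + 3 \left(-6\right)\right) 2 j = \left(j - 18\right) 2 j = \left(-18 + j\right) 2 j = 2 j \left(-18 + j\right)$)
$\sqrt{N{\left(23 \right)} + 873} = \sqrt{2 \cdot 23 \left(-18 + 23\right) + 873} = \sqrt{2 \cdot 23 \cdot 5 + 873} = \sqrt{230 + 873} = \sqrt{1103}$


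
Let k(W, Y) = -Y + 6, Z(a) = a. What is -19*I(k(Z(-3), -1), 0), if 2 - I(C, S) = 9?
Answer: 133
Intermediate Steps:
k(W, Y) = 6 - Y
I(C, S) = -7 (I(C, S) = 2 - 1*9 = 2 - 9 = -7)
-19*I(k(Z(-3), -1), 0) = -19*(-7) = 133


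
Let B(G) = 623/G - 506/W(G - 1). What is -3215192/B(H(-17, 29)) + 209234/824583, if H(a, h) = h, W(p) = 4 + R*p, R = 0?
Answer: 153770449010582/5022535053 ≈ 30616.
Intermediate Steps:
W(p) = 4 (W(p) = 4 + 0*p = 4 + 0 = 4)
B(G) = -253/2 + 623/G (B(G) = 623/G - 506/4 = 623/G - 506*¼ = 623/G - 253/2 = -253/2 + 623/G)
-3215192/B(H(-17, 29)) + 209234/824583 = -3215192/(-253/2 + 623/29) + 209234/824583 = -3215192/(-6091/58) + 209234/824583 = -3215192*(-58/6091) + 209234/824583 = 186481136/6091 + 209234/824583 = 153770449010582/5022535053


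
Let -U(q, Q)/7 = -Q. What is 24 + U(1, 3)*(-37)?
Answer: -753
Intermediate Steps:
U(q, Q) = 7*Q (U(q, Q) = -(-7)*Q = 7*Q)
24 + U(1, 3)*(-37) = 24 + (7*3)*(-37) = 24 + 21*(-37) = 24 - 777 = -753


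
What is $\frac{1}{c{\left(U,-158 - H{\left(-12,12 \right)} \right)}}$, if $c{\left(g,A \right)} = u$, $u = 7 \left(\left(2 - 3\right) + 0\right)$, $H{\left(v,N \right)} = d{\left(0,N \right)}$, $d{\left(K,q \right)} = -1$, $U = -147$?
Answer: $- \frac{1}{7} \approx -0.14286$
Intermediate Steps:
$H{\left(v,N \right)} = -1$
$u = -7$ ($u = 7 \left(\left(2 - 3\right) + 0\right) = 7 \left(-1 + 0\right) = 7 \left(-1\right) = -7$)
$c{\left(g,A \right)} = -7$
$\frac{1}{c{\left(U,-158 - H{\left(-12,12 \right)} \right)}} = \frac{1}{-7} = - \frac{1}{7}$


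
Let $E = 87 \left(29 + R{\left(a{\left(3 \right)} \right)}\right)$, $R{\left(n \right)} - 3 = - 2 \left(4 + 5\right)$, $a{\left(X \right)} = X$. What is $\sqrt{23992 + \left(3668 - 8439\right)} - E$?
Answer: $-1218 + \sqrt{19221} \approx -1079.4$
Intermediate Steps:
$R{\left(n \right)} = -15$ ($R{\left(n \right)} = 3 - 2 \left(4 + 5\right) = 3 - 18 = -15$)
$E = 1218$ ($E = 87 \left(29 - 15\right) = 87 \cdot 14 = 1218$)
$\sqrt{23992 + \left(3668 - 8439\right)} - E = \sqrt{23992 + \left(3668 - 8439\right)} - 1218 = \sqrt{23992 - 4771} - 1218 = \sqrt{19221} - 1218 = -1218 + \sqrt{19221}$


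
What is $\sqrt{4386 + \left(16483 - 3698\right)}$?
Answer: $\sqrt{17171} \approx 131.04$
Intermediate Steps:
$\sqrt{4386 + \left(16483 - 3698\right)} = \sqrt{4386 + 12785} = \sqrt{17171}$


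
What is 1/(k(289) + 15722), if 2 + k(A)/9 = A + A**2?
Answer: 1/769994 ≈ 1.2987e-6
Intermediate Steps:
k(A) = -18 + 9*A + 9*A**2 (k(A) = -18 + 9*(A + A**2) = -18 + (9*A + 9*A**2) = -18 + 9*A + 9*A**2)
1/(k(289) + 15722) = 1/((-18 + 9*289 + 9*289**2) + 15722) = 1/((-18 + 2601 + 9*83521) + 15722) = 1/((-18 + 2601 + 751689) + 15722) = 1/(754272 + 15722) = 1/769994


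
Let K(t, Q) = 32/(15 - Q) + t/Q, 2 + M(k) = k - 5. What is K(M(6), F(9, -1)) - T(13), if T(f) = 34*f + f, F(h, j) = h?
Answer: -4048/9 ≈ -449.78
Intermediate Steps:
M(k) = -7 + k (M(k) = -2 + (k - 5) = -2 + (-5 + k) = -7 + k)
T(f) = 35*f
K(M(6), F(9, -1)) - T(13) = (-32*9 - 15*(-7 + 6) + 9*(-7 + 6))/(9*(-15 + 9)) - 35*13 = (1/9)*(-288 - 15*(-1) + 9*(-1))/(-6) - 1*455 = (1/9)*(-1/6)*(-288 + 15 - 9) - 455 = (1/9)*(-1/6)*(-282) - 455 = 47/9 - 455 = -4048/9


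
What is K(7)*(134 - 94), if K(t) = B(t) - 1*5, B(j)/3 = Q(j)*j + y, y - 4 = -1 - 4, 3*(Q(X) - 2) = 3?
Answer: 2200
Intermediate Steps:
Q(X) = 3 (Q(X) = 2 + (⅓)*3 = 2 + 1 = 3)
y = -1 (y = 4 + (-1 - 4) = 4 - 5 = -1)
B(j) = -3 + 9*j (B(j) = 3*(3*j - 1) = 3*(-1 + 3*j) = -3 + 9*j)
K(t) = -8 + 9*t (K(t) = (-3 + 9*t) - 1*5 = (-3 + 9*t) - 5 = -8 + 9*t)
K(7)*(134 - 94) = (-8 + 9*7)*(134 - 94) = (-8 + 63)*40 = 55*40 = 2200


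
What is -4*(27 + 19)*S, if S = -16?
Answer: 2944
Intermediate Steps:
-4*(27 + 19)*S = -4*(27 + 19)*(-16) = -184*(-16) = -4*(-736) = 2944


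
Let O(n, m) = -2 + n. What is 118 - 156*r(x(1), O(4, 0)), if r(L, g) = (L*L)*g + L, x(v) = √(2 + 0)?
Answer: -506 - 156*√2 ≈ -726.62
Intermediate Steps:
x(v) = √2
r(L, g) = L + g*L² (r(L, g) = L²*g + L = g*L² + L = L + g*L²)
118 - 156*r(x(1), O(4, 0)) = 118 - 156*√2*(1 + √2*(-2 + 4)) = 118 - 156*√2*(1 + √2*2) = 118 - 156*√2*(1 + 2*√2)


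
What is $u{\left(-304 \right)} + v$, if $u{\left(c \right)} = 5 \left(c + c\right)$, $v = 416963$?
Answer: $413923$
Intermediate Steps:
$u{\left(c \right)} = 10 c$ ($u{\left(c \right)} = 5 \cdot 2 c = 10 c$)
$u{\left(-304 \right)} + v = 10 \left(-304\right) + 416963 = -3040 + 416963 = 413923$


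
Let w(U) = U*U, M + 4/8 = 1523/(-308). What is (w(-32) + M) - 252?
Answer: 236099/308 ≈ 766.55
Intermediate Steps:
M = -1677/308 (M = -½ + 1523/(-308) = -½ + 1523*(-1/308) = -½ - 1523/308 = -1677/308 ≈ -5.4448)
w(U) = U²
(w(-32) + M) - 252 = ((-32)² - 1677/308) - 252 = (1024 - 1677/308) - 252 = 313715/308 - 252 = 236099/308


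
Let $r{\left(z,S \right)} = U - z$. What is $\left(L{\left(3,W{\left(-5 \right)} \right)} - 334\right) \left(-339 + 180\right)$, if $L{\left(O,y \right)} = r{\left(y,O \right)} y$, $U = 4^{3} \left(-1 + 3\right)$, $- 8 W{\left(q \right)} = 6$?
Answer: $\frac{1095351}{16} \approx 68460.0$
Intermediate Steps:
$W{\left(q \right)} = - \frac{3}{4}$ ($W{\left(q \right)} = \left(- \frac{1}{8}\right) 6 = - \frac{3}{4}$)
$U = 128$ ($U = 64 \cdot 2 = 128$)
$r{\left(z,S \right)} = 128 - z$
$L{\left(O,y \right)} = y \left(128 - y\right)$ ($L{\left(O,y \right)} = \left(128 - y\right) y = y \left(128 - y\right)$)
$\left(L{\left(3,W{\left(-5 \right)} \right)} - 334\right) \left(-339 + 180\right) = \left(- \frac{3 \left(128 - - \frac{3}{4}\right)}{4} - 334\right) \left(-339 + 180\right) = \left(- \frac{3 \left(128 + \frac{3}{4}\right)}{4} - 334\right) \left(-159\right) = \left(\left(- \frac{3}{4}\right) \frac{515}{4} - 334\right) \left(-159\right) = \left(- \frac{1545}{16} - 334\right) \left(-159\right) = \left(- \frac{6889}{16}\right) \left(-159\right) = \frac{1095351}{16}$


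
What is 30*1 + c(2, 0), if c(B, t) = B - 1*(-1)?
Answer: 33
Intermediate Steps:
c(B, t) = 1 + B (c(B, t) = B + 1 = 1 + B)
30*1 + c(2, 0) = 30*1 + (1 + 2) = 30 + 3 = 33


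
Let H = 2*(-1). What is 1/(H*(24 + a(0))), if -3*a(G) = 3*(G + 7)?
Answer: -1/34 ≈ -0.029412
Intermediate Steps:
H = -2
a(G) = -7 - G (a(G) = -(G + 7) = -(7 + G) = -(21 + 3*G)/3 = -7 - G)
1/(H*(24 + a(0))) = 1/(-2*(24 + (-7 - 1*0))) = 1/(-2*(24 + (-7 + 0))) = 1/(-2*(24 - 7)) = 1/(-2*17) = 1/(-34) = -1/34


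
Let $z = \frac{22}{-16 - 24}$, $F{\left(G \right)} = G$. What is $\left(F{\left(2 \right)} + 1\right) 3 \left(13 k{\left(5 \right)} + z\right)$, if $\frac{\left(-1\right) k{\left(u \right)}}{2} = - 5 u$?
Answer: $\frac{116901}{20} \approx 5845.0$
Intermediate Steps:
$z = - \frac{11}{20}$ ($z = \frac{22}{-16 - 24} = \frac{22}{-40} = 22 \left(- \frac{1}{40}\right) = - \frac{11}{20} \approx -0.55$)
$k{\left(u \right)} = 10 u$ ($k{\left(u \right)} = - 2 \left(- 5 u\right) = 10 u$)
$\left(F{\left(2 \right)} + 1\right) 3 \left(13 k{\left(5 \right)} + z\right) = \left(2 + 1\right) 3 \left(13 \cdot 10 \cdot 5 - \frac{11}{20}\right) = 3 \cdot 3 \left(13 \cdot 50 - \frac{11}{20}\right) = 9 \left(650 - \frac{11}{20}\right) = 9 \cdot \frac{12989}{20} = \frac{116901}{20}$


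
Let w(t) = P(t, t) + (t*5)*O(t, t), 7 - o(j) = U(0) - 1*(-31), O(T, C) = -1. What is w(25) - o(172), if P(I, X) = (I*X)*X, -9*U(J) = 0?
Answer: 15524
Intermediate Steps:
U(J) = 0 (U(J) = -⅑*0 = 0)
o(j) = -24 (o(j) = 7 - (0 - 1*(-31)) = 7 - (0 + 31) = 7 - 1*31 = 7 - 31 = -24)
P(I, X) = I*X²
w(t) = t³ - 5*t (w(t) = t*t² + (t*5)*(-1) = t³ + (5*t)*(-1) = t³ - 5*t)
w(25) - o(172) = 25*(-5 + 25²) - 1*(-24) = 25*(-5 + 625) + 24 = 25*620 + 24 = 15500 + 24 = 15524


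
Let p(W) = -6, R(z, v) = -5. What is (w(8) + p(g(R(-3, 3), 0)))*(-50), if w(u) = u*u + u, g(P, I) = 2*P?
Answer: -3300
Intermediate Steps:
w(u) = u + u² (w(u) = u² + u = u + u²)
(w(8) + p(g(R(-3, 3), 0)))*(-50) = (8*(1 + 8) - 6)*(-50) = (8*9 - 6)*(-50) = (72 - 6)*(-50) = 66*(-50) = -3300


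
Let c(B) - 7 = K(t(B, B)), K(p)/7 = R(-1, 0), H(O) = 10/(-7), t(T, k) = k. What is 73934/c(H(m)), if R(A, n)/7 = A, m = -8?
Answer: -5281/3 ≈ -1760.3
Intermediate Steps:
R(A, n) = 7*A
H(O) = -10/7 (H(O) = 10*(-1/7) = -10/7)
K(p) = -49 (K(p) = 7*(7*(-1)) = 7*(-7) = -49)
c(B) = -42 (c(B) = 7 - 49 = -42)
73934/c(H(m)) = 73934/(-42) = 73934*(-1/42) = -5281/3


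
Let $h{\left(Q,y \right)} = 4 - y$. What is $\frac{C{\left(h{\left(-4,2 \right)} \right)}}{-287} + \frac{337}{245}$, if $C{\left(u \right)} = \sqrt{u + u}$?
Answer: $\frac{13747}{10045} \approx 1.3685$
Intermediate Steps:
$C{\left(u \right)} = \sqrt{2} \sqrt{u}$ ($C{\left(u \right)} = \sqrt{2 u} = \sqrt{2} \sqrt{u}$)
$\frac{C{\left(h{\left(-4,2 \right)} \right)}}{-287} + \frac{337}{245} = \frac{\sqrt{2} \sqrt{4 - 2}}{-287} + \frac{337}{245} = \sqrt{2} \sqrt{4 - 2} \left(- \frac{1}{287}\right) + 337 \cdot \frac{1}{245} = \sqrt{2} \sqrt{2} \left(- \frac{1}{287}\right) + \frac{337}{245} = 2 \left(- \frac{1}{287}\right) + \frac{337}{245} = - \frac{2}{287} + \frac{337}{245} = \frac{13747}{10045}$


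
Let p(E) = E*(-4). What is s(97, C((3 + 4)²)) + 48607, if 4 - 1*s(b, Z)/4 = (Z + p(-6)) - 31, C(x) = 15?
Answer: 48591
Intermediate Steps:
p(E) = -4*E
s(b, Z) = 44 - 4*Z (s(b, Z) = 16 - 4*((Z - 4*(-6)) - 31) = 16 - 4*((Z + 24) - 31) = 16 - 4*((24 + Z) - 31) = 16 - 4*(-7 + Z) = 16 + (28 - 4*Z) = 44 - 4*Z)
s(97, C((3 + 4)²)) + 48607 = (44 - 4*15) + 48607 = (44 - 60) + 48607 = -16 + 48607 = 48591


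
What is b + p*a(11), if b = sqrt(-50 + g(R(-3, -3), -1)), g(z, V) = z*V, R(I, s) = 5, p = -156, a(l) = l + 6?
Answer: -2652 + I*sqrt(55) ≈ -2652.0 + 7.4162*I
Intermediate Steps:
a(l) = 6 + l
g(z, V) = V*z
b = I*sqrt(55) (b = sqrt(-50 - 1*5) = sqrt(-50 - 5) = sqrt(-55) = I*sqrt(55) ≈ 7.4162*I)
b + p*a(11) = I*sqrt(55) - 156*(6 + 11) = I*sqrt(55) - 156*17 = I*sqrt(55) - 2652 = -2652 + I*sqrt(55)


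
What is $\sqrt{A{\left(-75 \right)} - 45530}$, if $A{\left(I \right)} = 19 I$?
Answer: $i \sqrt{46955} \approx 216.69 i$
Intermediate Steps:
$\sqrt{A{\left(-75 \right)} - 45530} = \sqrt{19 \left(-75\right) - 45530} = \sqrt{-1425 - 45530} = \sqrt{-46955} = i \sqrt{46955}$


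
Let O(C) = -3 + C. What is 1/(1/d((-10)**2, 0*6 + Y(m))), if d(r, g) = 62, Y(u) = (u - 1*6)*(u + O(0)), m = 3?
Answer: 62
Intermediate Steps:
Y(u) = (-6 + u)*(-3 + u) (Y(u) = (u - 1*6)*(u + (-3 + 0)) = (u - 6)*(u - 3) = (-6 + u)*(-3 + u))
1/(1/d((-10)**2, 0*6 + Y(m))) = 1/(1/62) = 62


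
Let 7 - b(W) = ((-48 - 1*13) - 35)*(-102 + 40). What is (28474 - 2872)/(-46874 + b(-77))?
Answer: -1506/3107 ≈ -0.48471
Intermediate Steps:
b(W) = -5945 (b(W) = 7 - ((-48 - 1*13) - 35)*(-102 + 40) = 7 - ((-48 - 13) - 35)*(-62) = 7 - (-61 - 35)*(-62) = 7 - (-96)*(-62) = 7 - 1*5952 = 7 - 5952 = -5945)
(28474 - 2872)/(-46874 + b(-77)) = (28474 - 2872)/(-46874 - 5945) = 25602/(-52819) = 25602*(-1/52819) = -1506/3107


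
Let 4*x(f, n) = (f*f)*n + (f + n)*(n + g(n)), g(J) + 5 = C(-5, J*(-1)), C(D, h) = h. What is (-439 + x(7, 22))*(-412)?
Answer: 84769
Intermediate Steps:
g(J) = -5 - J (g(J) = -5 + J*(-1) = -5 - J)
x(f, n) = -5*f/4 - 5*n/4 + n*f²/4 (x(f, n) = ((f*f)*n + (f + n)*(n + (-5 - n)))/4 = (f²*n + (f + n)*(-5))/4 = (n*f² + (-5*f - 5*n))/4 = (-5*f - 5*n + n*f²)/4 = -5*f/4 - 5*n/4 + n*f²/4)
(-439 + x(7, 22))*(-412) = (-439 + (-5/4*7 - 5/4*22 + (¼)*22*7²))*(-412) = (-439 + (-35/4 - 55/2 + (¼)*22*49))*(-412) = (-439 + (-35/4 - 55/2 + 539/2))*(-412) = (-439 + 933/4)*(-412) = -823/4*(-412) = 84769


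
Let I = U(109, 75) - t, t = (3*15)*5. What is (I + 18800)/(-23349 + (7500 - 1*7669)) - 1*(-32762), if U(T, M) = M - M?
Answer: 770478141/23518 ≈ 32761.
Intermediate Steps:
t = 225 (t = 45*5 = 225)
U(T, M) = 0
I = -225 (I = 0 - 1*225 = 0 - 225 = -225)
(I + 18800)/(-23349 + (7500 - 1*7669)) - 1*(-32762) = (-225 + 18800)/(-23349 + (7500 - 1*7669)) - 1*(-32762) = 18575/(-23349 + (7500 - 7669)) + 32762 = 18575/(-23349 - 169) + 32762 = 18575/(-23518) + 32762 = 18575*(-1/23518) + 32762 = -18575/23518 + 32762 = 770478141/23518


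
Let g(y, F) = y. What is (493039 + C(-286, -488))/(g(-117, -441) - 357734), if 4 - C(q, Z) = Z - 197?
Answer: -493728/357851 ≈ -1.3797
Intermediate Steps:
C(q, Z) = 201 - Z (C(q, Z) = 4 - (Z - 197) = 4 - (-197 + Z) = 4 + (197 - Z) = 201 - Z)
(493039 + C(-286, -488))/(g(-117, -441) - 357734) = (493039 + (201 - 1*(-488)))/(-117 - 357734) = (493039 + (201 + 488))/(-357851) = (493039 + 689)*(-1/357851) = 493728*(-1/357851) = -493728/357851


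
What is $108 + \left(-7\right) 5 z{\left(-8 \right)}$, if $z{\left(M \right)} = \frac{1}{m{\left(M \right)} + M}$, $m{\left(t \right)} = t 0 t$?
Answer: $\frac{899}{8} \approx 112.38$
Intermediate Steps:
$m{\left(t \right)} = 0$ ($m{\left(t \right)} = 0 t = 0$)
$z{\left(M \right)} = \frac{1}{M}$ ($z{\left(M \right)} = \frac{1}{0 + M} = \frac{1}{M}$)
$108 + \left(-7\right) 5 z{\left(-8 \right)} = 108 + \frac{\left(-7\right) 5}{-8} = 108 - - \frac{35}{8} = 108 + \frac{35}{8} = \frac{899}{8}$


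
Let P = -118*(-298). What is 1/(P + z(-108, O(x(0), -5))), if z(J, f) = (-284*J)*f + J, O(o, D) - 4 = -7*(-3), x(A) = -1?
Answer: 1/801856 ≈ 1.2471e-6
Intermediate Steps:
P = 35164
O(o, D) = 25 (O(o, D) = 4 - 7*(-3) = 4 + 21 = 25)
z(J, f) = J - 284*J*f (z(J, f) = -284*J*f + J = J - 284*J*f)
1/(P + z(-108, O(x(0), -5))) = 1/(35164 - 108*(1 - 284*25)) = 1/(35164 - 108*(1 - 7100)) = 1/(35164 - 108*(-7099)) = 1/(35164 + 766692) = 1/801856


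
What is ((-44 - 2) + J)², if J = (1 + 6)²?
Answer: 9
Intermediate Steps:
J = 49 (J = 7² = 49)
((-44 - 2) + J)² = ((-44 - 2) + 49)² = (-46 + 49)² = 3² = 9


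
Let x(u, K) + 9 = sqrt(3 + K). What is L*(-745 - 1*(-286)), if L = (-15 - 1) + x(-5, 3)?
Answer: 11475 - 459*sqrt(6) ≈ 10351.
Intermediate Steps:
x(u, K) = -9 + sqrt(3 + K)
L = -25 + sqrt(6) (L = (-15 - 1) + (-9 + sqrt(3 + 3)) = -16 + (-9 + sqrt(6)) = -25 + sqrt(6) ≈ -22.551)
L*(-745 - 1*(-286)) = (-25 + sqrt(6))*(-745 - 1*(-286)) = (-25 + sqrt(6))*(-745 + 286) = (-25 + sqrt(6))*(-459) = 11475 - 459*sqrt(6)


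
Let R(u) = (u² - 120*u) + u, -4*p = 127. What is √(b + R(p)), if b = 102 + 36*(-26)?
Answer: √63237/4 ≈ 62.867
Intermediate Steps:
b = -834 (b = 102 - 936 = -834)
p = -127/4 (p = -¼*127 = -127/4 ≈ -31.750)
R(u) = u² - 119*u
√(b + R(p)) = √(-834 - 127*(-119 - 127/4)/4) = √(-834 - 127/4*(-603/4)) = √(-834 + 76581/16) = √(63237/16) = √63237/4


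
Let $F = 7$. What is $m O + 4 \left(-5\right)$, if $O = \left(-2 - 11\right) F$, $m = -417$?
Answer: $37927$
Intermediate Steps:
$O = -91$ ($O = \left(-2 - 11\right) 7 = \left(-13\right) 7 = -91$)
$m O + 4 \left(-5\right) = \left(-417\right) \left(-91\right) + 4 \left(-5\right) = 37947 - 20 = 37927$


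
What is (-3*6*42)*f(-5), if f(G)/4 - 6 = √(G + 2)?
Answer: -18144 - 3024*I*√3 ≈ -18144.0 - 5237.7*I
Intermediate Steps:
f(G) = 24 + 4*√(2 + G) (f(G) = 24 + 4*√(G + 2) = 24 + 4*√(2 + G))
(-3*6*42)*f(-5) = (-3*6*42)*(24 + 4*√(2 - 5)) = (-18*42)*(24 + 4*√(-3)) = -756*(24 + 4*(I*√3)) = -756*(24 + 4*I*√3) = -18144 - 3024*I*√3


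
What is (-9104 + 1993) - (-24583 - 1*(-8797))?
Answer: 8675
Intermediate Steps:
(-9104 + 1993) - (-24583 - 1*(-8797)) = -7111 - (-24583 + 8797) = -7111 - 1*(-15786) = -7111 + 15786 = 8675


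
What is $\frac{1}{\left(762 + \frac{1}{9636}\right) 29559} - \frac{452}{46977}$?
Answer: $- \frac{32700676362824}{3398643278455173} \approx -0.0096217$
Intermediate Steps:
$\frac{1}{\left(762 + \frac{1}{9636}\right) 29559} - \frac{452}{46977} = \frac{1}{762 + \frac{1}{9636}} \cdot \frac{1}{29559} - \frac{452}{46977} = \frac{1}{\frac{7342633}{9636}} \cdot \frac{1}{29559} - \frac{452}{46977} = \frac{9636}{7342633} \cdot \frac{1}{29559} - \frac{452}{46977} = \frac{3212}{72346962949} - \frac{452}{46977} = - \frac{32700676362824}{3398643278455173}$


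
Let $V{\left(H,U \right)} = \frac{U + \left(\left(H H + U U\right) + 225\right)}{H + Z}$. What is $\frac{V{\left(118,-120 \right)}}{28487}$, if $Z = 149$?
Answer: $\frac{28429}{7606029} \approx 0.0037377$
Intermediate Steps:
$V{\left(H,U \right)} = \frac{225 + U + H^{2} + U^{2}}{149 + H}$ ($V{\left(H,U \right)} = \frac{U + \left(\left(H H + U U\right) + 225\right)}{H + 149} = \frac{U + \left(\left(H^{2} + U^{2}\right) + 225\right)}{149 + H} = \frac{U + \left(225 + H^{2} + U^{2}\right)}{149 + H} = \frac{225 + U + H^{2} + U^{2}}{149 + H}$)
$\frac{V{\left(118,-120 \right)}}{28487} = \frac{\frac{1}{149 + 118} \left(225 - 120 + 118^{2} + \left(-120\right)^{2}\right)}{28487} = \frac{225 - 120 + 13924 + 14400}{267} \cdot \frac{1}{28487} = \frac{1}{267} \cdot 28429 \cdot \frac{1}{28487} = \frac{28429}{267} \cdot \frac{1}{28487} = \frac{28429}{7606029}$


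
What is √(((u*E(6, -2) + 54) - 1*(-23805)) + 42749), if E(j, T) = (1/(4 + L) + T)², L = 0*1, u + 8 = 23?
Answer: √1066463/4 ≈ 258.17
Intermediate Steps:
u = 15 (u = -8 + 23 = 15)
L = 0
E(j, T) = (¼ + T)² (E(j, T) = (1/(4 + 0) + T)² = (1/4 + T)² = (¼ + T)²)
√(((u*E(6, -2) + 54) - 1*(-23805)) + 42749) = √(((15*((1 + 4*(-2))²/16) + 54) - 1*(-23805)) + 42749) = √(((15*((1 - 8)²/16) + 54) + 23805) + 42749) = √(((15*((1/16)*(-7)²) + 54) + 23805) + 42749) = √(((15*((1/16)*49) + 54) + 23805) + 42749) = √(((15*(49/16) + 54) + 23805) + 42749) = √(((735/16 + 54) + 23805) + 42749) = √((1599/16 + 23805) + 42749) = √(382479/16 + 42749) = √(1066463/16) = √1066463/4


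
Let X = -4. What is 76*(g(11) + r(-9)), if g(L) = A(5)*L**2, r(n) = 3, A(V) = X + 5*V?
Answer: 193344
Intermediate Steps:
A(V) = -4 + 5*V
g(L) = 21*L**2 (g(L) = (-4 + 5*5)*L**2 = (-4 + 25)*L**2 = 21*L**2)
76*(g(11) + r(-9)) = 76*(21*11**2 + 3) = 76*(21*121 + 3) = 76*(2541 + 3) = 76*2544 = 193344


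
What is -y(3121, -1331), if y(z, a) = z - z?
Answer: 0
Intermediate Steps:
y(z, a) = 0
-y(3121, -1331) = -1*0 = 0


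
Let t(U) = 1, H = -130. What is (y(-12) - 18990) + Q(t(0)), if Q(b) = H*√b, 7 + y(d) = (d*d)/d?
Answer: -19139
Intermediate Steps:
y(d) = -7 + d (y(d) = -7 + (d*d)/d = -7 + d²/d = -7 + d)
Q(b) = -130*√b
(y(-12) - 18990) + Q(t(0)) = ((-7 - 12) - 18990) - 130*√1 = (-19 - 18990) - 130*1 = -19009 - 130 = -19139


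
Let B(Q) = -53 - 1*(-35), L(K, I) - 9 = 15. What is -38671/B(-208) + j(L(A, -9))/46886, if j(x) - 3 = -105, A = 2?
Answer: 53327255/24822 ≈ 2148.4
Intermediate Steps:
L(K, I) = 24 (L(K, I) = 9 + 15 = 24)
B(Q) = -18 (B(Q) = -53 + 35 = -18)
j(x) = -102 (j(x) = 3 - 105 = -102)
-38671/B(-208) + j(L(A, -9))/46886 = -38671/(-18) - 102/46886 = -38671*(-1/18) - 102*1/46886 = 38671/18 - 3/1379 = 53327255/24822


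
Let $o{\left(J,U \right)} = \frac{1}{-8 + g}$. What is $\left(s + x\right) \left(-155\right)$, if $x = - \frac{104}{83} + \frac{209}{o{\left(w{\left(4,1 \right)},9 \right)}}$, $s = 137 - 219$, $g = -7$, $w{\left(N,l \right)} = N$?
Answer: $\frac{41402825}{83} \approx 4.9883 \cdot 10^{5}$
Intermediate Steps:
$s = -82$
$o{\left(J,U \right)} = - \frac{1}{15}$ ($o{\left(J,U \right)} = \frac{1}{-8 - 7} = \frac{1}{-15} = - \frac{1}{15}$)
$x = - \frac{260309}{83}$ ($x = - \frac{104}{83} + \frac{209}{- \frac{1}{15}} = \left(-104\right) \frac{1}{83} + 209 \left(-15\right) = - \frac{104}{83} - 3135 = - \frac{260309}{83} \approx -3136.3$)
$\left(s + x\right) \left(-155\right) = \left(-82 - \frac{260309}{83}\right) \left(-155\right) = \left(- \frac{267115}{83}\right) \left(-155\right) = \frac{41402825}{83}$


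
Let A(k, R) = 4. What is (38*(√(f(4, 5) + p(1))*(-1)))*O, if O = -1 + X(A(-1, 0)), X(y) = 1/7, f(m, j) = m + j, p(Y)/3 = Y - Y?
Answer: 684/7 ≈ 97.714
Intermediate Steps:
p(Y) = 0 (p(Y) = 3*(Y - Y) = 3*0 = 0)
f(m, j) = j + m
X(y) = ⅐
O = -6/7 (O = -1 + ⅐ = -6/7 ≈ -0.85714)
(38*(√(f(4, 5) + p(1))*(-1)))*O = (38*(√((5 + 4) + 0)*(-1)))*(-6/7) = (38*(√(9 + 0)*(-1)))*(-6/7) = (38*(√9*(-1)))*(-6/7) = (38*(3*(-1)))*(-6/7) = (38*(-3))*(-6/7) = -114*(-6/7) = 684/7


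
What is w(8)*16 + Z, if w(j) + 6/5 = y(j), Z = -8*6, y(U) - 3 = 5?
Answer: 304/5 ≈ 60.800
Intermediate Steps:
y(U) = 8 (y(U) = 3 + 5 = 8)
Z = -48
w(j) = 34/5 (w(j) = -6/5 + 8 = 34/5)
w(8)*16 + Z = (34/5)*16 - 48 = 544/5 - 48 = 304/5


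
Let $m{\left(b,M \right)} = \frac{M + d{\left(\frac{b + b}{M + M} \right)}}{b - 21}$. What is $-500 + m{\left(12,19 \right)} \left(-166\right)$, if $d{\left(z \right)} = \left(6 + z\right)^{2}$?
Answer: $\frac{2149510}{3249} \approx 661.59$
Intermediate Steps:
$m{\left(b,M \right)} = \frac{M + \left(6 + \frac{b}{M}\right)^{2}}{-21 + b}$ ($m{\left(b,M \right)} = \frac{M + \left(6 + \frac{b + b}{M + M}\right)^{2}}{b - 21} = \frac{M + \left(6 + \frac{2 b}{2 M}\right)^{2}}{-21 + b} = \frac{M + \left(6 + 2 b \frac{1}{2 M}\right)^{2}}{-21 + b} = \frac{M + \left(6 + \frac{b}{M}\right)^{2}}{-21 + b}$)
$-500 + m{\left(12,19 \right)} \left(-166\right) = -500 + \frac{19^{3} + \left(12 + 6 \cdot 19\right)^{2}}{361 \left(-21 + 12\right)} \left(-166\right) = -500 + \frac{6859 + \left(12 + 114\right)^{2}}{361 \left(-9\right)} \left(-166\right) = -500 + \frac{1}{361} \left(- \frac{1}{9}\right) \left(6859 + 126^{2}\right) \left(-166\right) = -500 + \frac{1}{361} \left(- \frac{1}{9}\right) \left(6859 + 15876\right) \left(-166\right) = -500 + \frac{1}{361} \left(- \frac{1}{9}\right) 22735 \left(-166\right) = -500 - - \frac{3774010}{3249} = -500 + \frac{3774010}{3249} = \frac{2149510}{3249}$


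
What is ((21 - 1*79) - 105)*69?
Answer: -11247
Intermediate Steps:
((21 - 1*79) - 105)*69 = ((21 - 79) - 105)*69 = (-58 - 105)*69 = -163*69 = -11247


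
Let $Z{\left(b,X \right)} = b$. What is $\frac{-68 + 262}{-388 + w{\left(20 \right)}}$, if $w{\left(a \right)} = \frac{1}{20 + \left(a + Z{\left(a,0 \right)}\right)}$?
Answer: $- \frac{11640}{23279} \approx -0.50002$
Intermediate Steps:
$w{\left(a \right)} = \frac{1}{20 + 2 a}$ ($w{\left(a \right)} = \frac{1}{20 + \left(a + a\right)} = \frac{1}{20 + 2 a}$)
$\frac{-68 + 262}{-388 + w{\left(20 \right)}} = \frac{-68 + 262}{-388 + \frac{1}{2 \left(10 + 20\right)}} = \frac{194}{-388 + \frac{1}{2 \cdot 30}} = \frac{194}{-388 + \frac{1}{2} \cdot \frac{1}{30}} = \frac{194}{-388 + \frac{1}{60}} = \frac{194}{- \frac{23279}{60}} = 194 \left(- \frac{60}{23279}\right) = - \frac{11640}{23279}$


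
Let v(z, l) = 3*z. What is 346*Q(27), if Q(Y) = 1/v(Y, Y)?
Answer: 346/81 ≈ 4.2716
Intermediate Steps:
Q(Y) = 1/(3*Y)
346*Q(27) = 346*((1/3)/27) = 346*((1/3)*(1/27)) = 346*(1/81) = 346/81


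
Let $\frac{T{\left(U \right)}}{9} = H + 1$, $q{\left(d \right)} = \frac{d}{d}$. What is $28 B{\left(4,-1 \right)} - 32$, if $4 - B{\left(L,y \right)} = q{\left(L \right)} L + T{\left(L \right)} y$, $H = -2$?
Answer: $-284$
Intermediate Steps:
$q{\left(d \right)} = 1$
$T{\left(U \right)} = -9$ ($T{\left(U \right)} = 9 \left(-2 + 1\right) = 9 \left(-1\right) = -9$)
$B{\left(L,y \right)} = 4 - L + 9 y$ ($B{\left(L,y \right)} = 4 - \left(1 L - 9 y\right) = 4 - \left(L - 9 y\right) = 4 - L + 9 y$)
$28 B{\left(4,-1 \right)} - 32 = 28 \left(4 - 4 + 9 \left(-1\right)\right) - 32 = 28 \left(4 - 4 - 9\right) - 32 = 28 \left(-9\right) - 32 = -252 - 32 = -284$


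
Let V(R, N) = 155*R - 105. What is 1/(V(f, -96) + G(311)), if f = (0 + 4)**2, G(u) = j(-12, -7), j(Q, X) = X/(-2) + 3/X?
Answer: 14/33293 ≈ 0.00042051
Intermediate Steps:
j(Q, X) = 3/X - X/2 (j(Q, X) = X*(-1/2) + 3/X = -X/2 + 3/X = 3/X - X/2)
G(u) = 43/14 (G(u) = 3/(-7) - 1/2*(-7) = 3*(-1/7) + 7/2 = -3/7 + 7/2 = 43/14)
f = 16 (f = 4**2 = 16)
V(R, N) = -105 + 155*R
1/(V(f, -96) + G(311)) = 1/((-105 + 155*16) + 43/14) = 1/((-105 + 2480) + 43/14) = 1/(2375 + 43/14) = 1/(33293/14) = 14/33293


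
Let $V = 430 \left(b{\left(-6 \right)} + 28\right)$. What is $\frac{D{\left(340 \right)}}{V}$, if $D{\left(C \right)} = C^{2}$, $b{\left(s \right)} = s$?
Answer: $\frac{5780}{473} \approx 12.22$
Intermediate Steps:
$V = 9460$ ($V = 430 \left(-6 + 28\right) = 430 \cdot 22 = 9460$)
$\frac{D{\left(340 \right)}}{V} = \frac{340^{2}}{9460} = 115600 \cdot \frac{1}{9460} = \frac{5780}{473}$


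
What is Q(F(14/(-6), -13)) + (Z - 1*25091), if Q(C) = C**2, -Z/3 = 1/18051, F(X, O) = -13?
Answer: -149955675/6017 ≈ -24922.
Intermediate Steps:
Z = -1/6017 (Z = -3/18051 = -3*1/18051 = -1/6017 ≈ -0.00016620)
Q(F(14/(-6), -13)) + (Z - 1*25091) = (-13)**2 + (-1/6017 - 1*25091) = 169 + (-1/6017 - 25091) = 169 - 150972548/6017 = -149955675/6017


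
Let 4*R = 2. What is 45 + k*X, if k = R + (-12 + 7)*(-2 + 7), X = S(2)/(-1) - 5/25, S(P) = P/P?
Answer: 372/5 ≈ 74.400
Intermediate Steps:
R = 1/2 (R = (1/4)*2 = 1/2 ≈ 0.50000)
S(P) = 1
X = -6/5 (X = 1/(-1) - 5/25 = 1*(-1) - 5*1/25 = -1 - 1/5 = -6/5 ≈ -1.2000)
k = -49/2 (k = 1/2 + (-12 + 7)*(-2 + 7) = 1/2 - 5*5 = 1/2 - 25 = -49/2 ≈ -24.500)
45 + k*X = 45 - 49/2*(-6/5) = 45 + 147/5 = 372/5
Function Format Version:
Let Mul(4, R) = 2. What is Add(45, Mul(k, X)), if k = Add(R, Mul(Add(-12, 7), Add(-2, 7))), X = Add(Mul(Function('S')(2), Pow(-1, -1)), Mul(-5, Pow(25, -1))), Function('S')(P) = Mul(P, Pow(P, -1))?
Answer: Rational(372, 5) ≈ 74.400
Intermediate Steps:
R = Rational(1, 2) (R = Mul(Rational(1, 4), 2) = Rational(1, 2) ≈ 0.50000)
Function('S')(P) = 1
X = Rational(-6, 5) (X = Add(Mul(1, Pow(-1, -1)), Mul(-5, Pow(25, -1))) = Add(Mul(1, -1), Mul(-5, Rational(1, 25))) = Add(-1, Rational(-1, 5)) = Rational(-6, 5) ≈ -1.2000)
k = Rational(-49, 2) (k = Add(Rational(1, 2), Mul(Add(-12, 7), Add(-2, 7))) = Add(Rational(1, 2), Mul(-5, 5)) = Add(Rational(1, 2), -25) = Rational(-49, 2) ≈ -24.500)
Add(45, Mul(k, X)) = Add(45, Mul(Rational(-49, 2), Rational(-6, 5))) = Add(45, Rational(147, 5)) = Rational(372, 5)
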